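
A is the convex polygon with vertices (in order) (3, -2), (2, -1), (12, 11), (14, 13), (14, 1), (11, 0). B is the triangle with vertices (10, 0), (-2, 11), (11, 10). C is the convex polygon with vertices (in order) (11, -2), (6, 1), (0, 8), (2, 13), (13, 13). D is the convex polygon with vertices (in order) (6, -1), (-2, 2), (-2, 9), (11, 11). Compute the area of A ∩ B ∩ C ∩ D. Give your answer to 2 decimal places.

The intersection is the polygon with vertices (5.937,3.724), (10,8.6), (7.407,2.377).
By the shoelace formula its area is 6.32.

6.32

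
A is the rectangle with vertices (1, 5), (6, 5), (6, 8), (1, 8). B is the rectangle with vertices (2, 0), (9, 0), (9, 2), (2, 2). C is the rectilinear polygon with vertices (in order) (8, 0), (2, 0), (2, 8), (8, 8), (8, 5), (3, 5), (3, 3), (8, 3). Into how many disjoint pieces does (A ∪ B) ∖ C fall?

(A ∪ B) ∖ C splits into 2 disjoint pieces (area 3, area 2).

2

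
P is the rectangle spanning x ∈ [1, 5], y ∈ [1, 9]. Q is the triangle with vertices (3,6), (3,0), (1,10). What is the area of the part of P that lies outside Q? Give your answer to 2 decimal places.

26.25

|P| = 32, |P∩Q| = 5.75.
|P ∖ Q| = |P| − |P∩Q| = 32 − 5.75 = 26.25.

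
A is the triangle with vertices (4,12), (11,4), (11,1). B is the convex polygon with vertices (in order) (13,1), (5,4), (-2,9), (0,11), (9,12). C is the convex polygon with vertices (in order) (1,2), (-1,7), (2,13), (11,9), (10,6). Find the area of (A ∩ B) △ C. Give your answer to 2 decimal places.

|A ∩ B| = 10.2336.
|(A ∩ B) ∩ C| = 4.9987.
|(A ∩ B) △ C| = 10.2336 + 76.5 − 9.9975 = 76.74.

76.74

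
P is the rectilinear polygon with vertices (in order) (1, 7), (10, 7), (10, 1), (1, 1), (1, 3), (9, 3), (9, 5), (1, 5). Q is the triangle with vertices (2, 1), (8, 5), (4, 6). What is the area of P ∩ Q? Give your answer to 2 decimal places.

4.40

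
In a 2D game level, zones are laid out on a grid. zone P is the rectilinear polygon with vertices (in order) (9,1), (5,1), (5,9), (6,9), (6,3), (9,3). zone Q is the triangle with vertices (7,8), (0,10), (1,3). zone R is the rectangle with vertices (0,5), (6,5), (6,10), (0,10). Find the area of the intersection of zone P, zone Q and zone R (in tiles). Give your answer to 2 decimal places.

1.68

The intersection is the polygon with vertices (6,8.286), (6,7.167), (5,6.333), (5,8.571).
By the shoelace formula its area is 1.68.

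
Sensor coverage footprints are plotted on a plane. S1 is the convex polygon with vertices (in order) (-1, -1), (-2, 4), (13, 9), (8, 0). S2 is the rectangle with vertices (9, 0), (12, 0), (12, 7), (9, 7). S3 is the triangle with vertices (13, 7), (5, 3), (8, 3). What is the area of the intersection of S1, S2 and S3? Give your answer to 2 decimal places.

The intersection is the polygon with vertices (9,5), (11.461,6.231), (11,5.4), (9,3.8).
By the shoelace formula its area is 1.94.

1.94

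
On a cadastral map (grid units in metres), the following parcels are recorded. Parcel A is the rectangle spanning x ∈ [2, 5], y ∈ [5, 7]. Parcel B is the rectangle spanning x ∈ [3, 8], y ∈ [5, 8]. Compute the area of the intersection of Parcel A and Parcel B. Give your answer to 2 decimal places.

|Parcel A∩Parcel B|: x∈[3,5], y∈[5,7] → 2·2 = 4.

4.00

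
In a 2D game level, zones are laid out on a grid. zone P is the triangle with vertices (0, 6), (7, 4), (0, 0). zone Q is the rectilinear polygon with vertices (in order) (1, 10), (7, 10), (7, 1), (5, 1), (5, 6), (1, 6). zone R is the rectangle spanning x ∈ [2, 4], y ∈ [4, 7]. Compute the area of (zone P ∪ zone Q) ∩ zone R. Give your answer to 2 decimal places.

4.29

|zone P ∪ zone Q| = 53.2857.
|(zone P ∪ zone Q) ∩ zone R| = 4.29.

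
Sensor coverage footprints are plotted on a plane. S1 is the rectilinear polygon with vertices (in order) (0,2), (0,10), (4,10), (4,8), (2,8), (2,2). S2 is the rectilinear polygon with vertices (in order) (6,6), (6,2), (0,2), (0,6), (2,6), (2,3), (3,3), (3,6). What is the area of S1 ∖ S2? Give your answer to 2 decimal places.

12.00

|S1| = 20, |S1∩S2| = 8.
|S1 ∖ S2| = |S1| − |S1∩S2| = 20 − 8 = 12.00.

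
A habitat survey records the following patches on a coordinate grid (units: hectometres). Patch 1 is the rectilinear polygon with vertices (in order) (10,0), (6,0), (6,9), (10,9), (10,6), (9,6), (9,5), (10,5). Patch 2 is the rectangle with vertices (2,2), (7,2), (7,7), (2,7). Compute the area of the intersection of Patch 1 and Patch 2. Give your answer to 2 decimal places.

5.00

The intersection is the polygon with vertices (6,7), (7,7), (7,2), (6,2).
By the shoelace formula its area is 5.00.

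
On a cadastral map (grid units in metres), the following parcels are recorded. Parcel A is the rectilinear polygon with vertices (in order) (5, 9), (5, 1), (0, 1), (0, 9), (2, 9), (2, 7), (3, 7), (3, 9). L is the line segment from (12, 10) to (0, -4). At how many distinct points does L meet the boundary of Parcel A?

2

The segment meets the boundary at (4.286,1), (5,1.833).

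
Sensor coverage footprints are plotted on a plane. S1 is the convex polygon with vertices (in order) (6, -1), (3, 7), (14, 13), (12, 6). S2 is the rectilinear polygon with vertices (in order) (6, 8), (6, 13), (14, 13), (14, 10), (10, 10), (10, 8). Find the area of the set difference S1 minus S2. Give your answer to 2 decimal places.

|S1| = 67, |S1∩S2| = 13.2597.
|S1 ∖ S2| = |S1| − |S1∩S2| = 67 − 13.2597 = 53.74.

53.74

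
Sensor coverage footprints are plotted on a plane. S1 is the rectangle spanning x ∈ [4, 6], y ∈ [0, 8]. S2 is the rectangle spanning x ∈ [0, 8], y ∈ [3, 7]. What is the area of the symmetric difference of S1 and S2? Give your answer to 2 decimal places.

|S1∩S2|: x∈[4,6], y∈[3,7] → 2·4 = 8.
|S1 △ S2| = |S1| + |S2| − 2·|S1∩S2| = 16 + 32 − 16 = 32.00.

32.00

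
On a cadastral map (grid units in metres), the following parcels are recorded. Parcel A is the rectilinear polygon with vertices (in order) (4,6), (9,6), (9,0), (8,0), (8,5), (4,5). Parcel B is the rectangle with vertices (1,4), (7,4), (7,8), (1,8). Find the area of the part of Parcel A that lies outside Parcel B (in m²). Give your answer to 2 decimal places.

7.00

|Parcel A| = 10, |Parcel A∩Parcel B| = 3.
|Parcel A ∖ Parcel B| = |Parcel A| − |Parcel A∩Parcel B| = 10 − 3 = 7.00.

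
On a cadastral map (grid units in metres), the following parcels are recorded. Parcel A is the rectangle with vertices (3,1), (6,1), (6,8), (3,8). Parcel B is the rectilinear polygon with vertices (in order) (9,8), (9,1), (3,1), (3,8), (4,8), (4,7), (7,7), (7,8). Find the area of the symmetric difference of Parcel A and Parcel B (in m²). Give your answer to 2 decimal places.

|Parcel A| = 21, |Parcel B| = 39, |Parcel A∩Parcel B| = 19.
|Parcel A △ Parcel B| = |Parcel A| + |Parcel B| − 2·|Parcel A∩Parcel B| = 21 + 39 − 38 = 22.00.

22.00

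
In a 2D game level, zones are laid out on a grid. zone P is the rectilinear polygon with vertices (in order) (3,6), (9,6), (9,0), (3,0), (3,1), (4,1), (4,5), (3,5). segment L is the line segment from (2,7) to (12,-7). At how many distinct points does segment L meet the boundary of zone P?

The segment meets the boundary at (7,0), (4,4.2), (3.429,5), (3,5.6).

4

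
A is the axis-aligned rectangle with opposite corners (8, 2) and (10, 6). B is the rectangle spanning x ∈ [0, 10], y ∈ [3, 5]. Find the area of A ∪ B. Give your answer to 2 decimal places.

By inclusion–exclusion:
Individual areas: |A| = 8, |B| = 20.
|A∩B|: x∈[8,10], y∈[3,5] → 2·2 = 4.
|A ∪ B| = 28 − 4 = 24.00.

24.00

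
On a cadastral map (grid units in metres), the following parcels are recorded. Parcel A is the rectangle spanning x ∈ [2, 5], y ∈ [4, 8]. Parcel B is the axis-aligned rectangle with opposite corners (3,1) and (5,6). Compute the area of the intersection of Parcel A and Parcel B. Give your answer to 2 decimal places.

4.00

|Parcel A∩Parcel B|: x∈[3,5], y∈[4,6] → 2·2 = 4.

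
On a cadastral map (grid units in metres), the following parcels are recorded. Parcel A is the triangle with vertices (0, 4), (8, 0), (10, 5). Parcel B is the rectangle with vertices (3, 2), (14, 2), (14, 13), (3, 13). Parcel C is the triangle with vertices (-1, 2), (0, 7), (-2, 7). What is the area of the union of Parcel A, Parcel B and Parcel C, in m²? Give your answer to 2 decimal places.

133.50

By inclusion–exclusion:
Individual areas: |Parcel A| = 24, |Parcel B| = 121, |Parcel C| = 5.
|Parcel A∩Parcel B| = 16.5.
|Parcel A∩Parcel C| = 0.
|Parcel B∩Parcel C| = 0.
|Parcel A∩Parcel B∩Parcel C| = 0.
|Parcel A ∪ Parcel B ∪ Parcel C| = 150 − 16.5 + 0 = 133.50.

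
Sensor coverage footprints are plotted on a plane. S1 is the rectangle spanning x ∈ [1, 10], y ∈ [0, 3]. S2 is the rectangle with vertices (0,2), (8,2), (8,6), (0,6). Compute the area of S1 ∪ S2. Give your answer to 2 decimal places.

52.00

By inclusion–exclusion:
Individual areas: |S1| = 27, |S2| = 32.
|S1∩S2|: x∈[1,8], y∈[2,3] → 7·1 = 7.
|S1 ∪ S2| = 59 − 7 = 52.00.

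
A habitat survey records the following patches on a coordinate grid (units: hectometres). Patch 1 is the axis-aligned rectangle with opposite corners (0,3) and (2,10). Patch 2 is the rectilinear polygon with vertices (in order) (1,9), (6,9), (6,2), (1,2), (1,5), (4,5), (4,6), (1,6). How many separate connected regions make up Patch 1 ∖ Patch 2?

Patch 1 ∖ Patch 2 is a single connected region.

1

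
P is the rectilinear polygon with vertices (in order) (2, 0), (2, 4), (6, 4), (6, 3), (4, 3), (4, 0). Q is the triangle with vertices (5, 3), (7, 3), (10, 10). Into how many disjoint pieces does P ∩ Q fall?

P ∩ Q is a single connected region.

1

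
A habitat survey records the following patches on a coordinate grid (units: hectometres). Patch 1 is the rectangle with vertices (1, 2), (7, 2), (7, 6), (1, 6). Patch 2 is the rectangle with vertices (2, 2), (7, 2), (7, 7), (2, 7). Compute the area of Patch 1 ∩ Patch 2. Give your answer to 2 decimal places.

20.00

|Patch 1∩Patch 2|: x∈[2,7], y∈[2,6] → 5·4 = 20.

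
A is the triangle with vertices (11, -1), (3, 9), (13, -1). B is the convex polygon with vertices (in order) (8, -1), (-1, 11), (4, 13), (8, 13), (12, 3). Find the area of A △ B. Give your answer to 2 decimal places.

92.50

|A| = 10, |B| = 95, |A∩B| = 6.25.
|A △ B| = |A| + |B| − 2·|A∩B| = 10 + 95 − 12.5 = 92.50.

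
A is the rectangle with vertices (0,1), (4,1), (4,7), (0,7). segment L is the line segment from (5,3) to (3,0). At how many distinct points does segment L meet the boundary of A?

The segment meets the boundary at (3.667,1), (4,1.5).

2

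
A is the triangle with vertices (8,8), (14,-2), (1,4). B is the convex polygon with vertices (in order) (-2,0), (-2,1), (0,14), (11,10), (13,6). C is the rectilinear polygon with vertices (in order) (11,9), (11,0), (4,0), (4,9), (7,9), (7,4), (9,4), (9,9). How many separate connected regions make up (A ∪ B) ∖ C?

2

(A ∪ B) ∖ C splits into 2 disjoint pieces (area 5.8333, area 91.6).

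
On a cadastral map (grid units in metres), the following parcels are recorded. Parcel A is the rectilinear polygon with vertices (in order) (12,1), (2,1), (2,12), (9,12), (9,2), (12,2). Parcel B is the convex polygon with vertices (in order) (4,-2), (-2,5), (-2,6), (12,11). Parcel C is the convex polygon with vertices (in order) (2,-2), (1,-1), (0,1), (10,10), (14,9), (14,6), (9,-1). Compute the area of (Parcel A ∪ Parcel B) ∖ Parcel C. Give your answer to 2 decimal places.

60.08

|Parcel A ∪ Parcel B| = 108.3317.
|(Parcel A ∪ Parcel B) ∩ Parcel C| = 48.2474.
|(Parcel A ∪ Parcel B) ∖ Parcel C| = 108.3317 − 48.2474 = 60.08.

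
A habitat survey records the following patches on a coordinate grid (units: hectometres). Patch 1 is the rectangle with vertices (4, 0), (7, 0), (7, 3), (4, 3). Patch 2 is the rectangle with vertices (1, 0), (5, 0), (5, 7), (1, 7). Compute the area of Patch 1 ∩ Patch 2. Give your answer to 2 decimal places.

|Patch 1∩Patch 2|: x∈[4,5], y∈[0,3] → 1·3 = 3.

3.00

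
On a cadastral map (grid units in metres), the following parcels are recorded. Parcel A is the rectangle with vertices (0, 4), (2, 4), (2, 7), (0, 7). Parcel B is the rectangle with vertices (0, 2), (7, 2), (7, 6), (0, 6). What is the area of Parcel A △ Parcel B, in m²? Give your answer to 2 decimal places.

26.00

|Parcel A∩Parcel B|: x∈[0,2], y∈[4,6] → 2·2 = 4.
|Parcel A △ Parcel B| = |Parcel A| + |Parcel B| − 2·|Parcel A∩Parcel B| = 6 + 28 − 8 = 26.00.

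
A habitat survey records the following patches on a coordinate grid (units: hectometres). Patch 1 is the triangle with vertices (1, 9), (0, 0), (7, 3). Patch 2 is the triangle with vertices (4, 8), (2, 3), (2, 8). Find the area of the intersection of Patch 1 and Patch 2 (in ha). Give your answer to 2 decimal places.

The intersection is the polygon with vertices (3.429,6.571), (2,3), (2,8).
By the shoelace formula its area is 3.57.

3.57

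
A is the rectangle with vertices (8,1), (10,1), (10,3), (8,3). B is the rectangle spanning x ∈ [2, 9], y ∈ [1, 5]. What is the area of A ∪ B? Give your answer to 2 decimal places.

30.00

By inclusion–exclusion:
Individual areas: |A| = 4, |B| = 28.
|A∩B|: x∈[8,9], y∈[1,3] → 1·2 = 2.
|A ∪ B| = 32 − 2 = 30.00.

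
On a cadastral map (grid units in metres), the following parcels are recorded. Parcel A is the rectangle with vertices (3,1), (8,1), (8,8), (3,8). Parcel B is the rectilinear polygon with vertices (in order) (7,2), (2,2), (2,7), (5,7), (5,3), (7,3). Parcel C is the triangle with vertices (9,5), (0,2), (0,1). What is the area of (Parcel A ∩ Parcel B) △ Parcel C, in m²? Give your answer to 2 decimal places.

14.28

|Parcel A ∩ Parcel B| = 12.
|(Parcel A ∩ Parcel B) ∩ Parcel C| = 1.1111.
|(Parcel A ∩ Parcel B) △ Parcel C| = 12 + 4.5 − 2.2222 = 14.28.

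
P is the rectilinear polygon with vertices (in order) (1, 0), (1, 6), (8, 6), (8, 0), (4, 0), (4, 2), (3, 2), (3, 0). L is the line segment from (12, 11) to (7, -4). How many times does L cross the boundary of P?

The segment lies entirely outside P and never meets its boundary.

0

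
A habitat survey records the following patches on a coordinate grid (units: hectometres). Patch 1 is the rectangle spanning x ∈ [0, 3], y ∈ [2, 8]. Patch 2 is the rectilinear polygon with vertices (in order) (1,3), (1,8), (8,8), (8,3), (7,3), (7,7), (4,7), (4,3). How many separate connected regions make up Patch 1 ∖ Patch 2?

1

Patch 1 ∖ Patch 2 is a single connected region.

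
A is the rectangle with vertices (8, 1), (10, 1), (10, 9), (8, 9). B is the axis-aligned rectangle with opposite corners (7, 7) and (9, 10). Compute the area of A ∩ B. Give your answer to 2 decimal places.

2.00

|A∩B|: x∈[8,9], y∈[7,9] → 1·2 = 2.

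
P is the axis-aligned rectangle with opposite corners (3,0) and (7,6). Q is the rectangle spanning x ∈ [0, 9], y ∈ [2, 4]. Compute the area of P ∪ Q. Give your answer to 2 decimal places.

34.00

By inclusion–exclusion:
Individual areas: |P| = 24, |Q| = 18.
|P∩Q|: x∈[3,7], y∈[2,4] → 4·2 = 8.
|P ∪ Q| = 42 − 8 = 34.00.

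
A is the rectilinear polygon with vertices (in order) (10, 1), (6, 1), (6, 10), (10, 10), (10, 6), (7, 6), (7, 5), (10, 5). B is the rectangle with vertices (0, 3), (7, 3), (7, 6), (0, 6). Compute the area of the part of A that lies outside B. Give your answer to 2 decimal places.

30.00

|A| = 33, |A∩B| = 3.
|A ∖ B| = |A| − |A∩B| = 33 − 3 = 30.00.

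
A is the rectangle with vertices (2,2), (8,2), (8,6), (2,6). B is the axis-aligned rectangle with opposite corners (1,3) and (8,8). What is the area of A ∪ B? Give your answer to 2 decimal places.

By inclusion–exclusion:
Individual areas: |A| = 24, |B| = 35.
|A∩B|: x∈[2,8], y∈[3,6] → 6·3 = 18.
|A ∪ B| = 59 − 18 = 41.00.

41.00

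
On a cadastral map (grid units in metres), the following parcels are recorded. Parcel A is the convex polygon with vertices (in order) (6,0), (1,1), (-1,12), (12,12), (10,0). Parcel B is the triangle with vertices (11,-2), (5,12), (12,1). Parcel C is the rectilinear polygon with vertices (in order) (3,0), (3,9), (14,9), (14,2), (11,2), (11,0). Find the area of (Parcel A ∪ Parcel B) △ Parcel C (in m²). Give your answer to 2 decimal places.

84.53

|Parcel A ∪ Parcel B| = 133.8494.
|(Parcel A ∪ Parcel B) ∩ Parcel C| = 71.1605.
|(Parcel A ∪ Parcel B) △ Parcel C| = 133.8494 + 93 − 142.3209 = 84.53.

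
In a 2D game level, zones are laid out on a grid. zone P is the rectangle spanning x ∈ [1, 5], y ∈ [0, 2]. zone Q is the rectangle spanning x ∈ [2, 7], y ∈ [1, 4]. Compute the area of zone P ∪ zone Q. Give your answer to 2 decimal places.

20.00

By inclusion–exclusion:
Individual areas: |zone P| = 8, |zone Q| = 15.
|zone P∩zone Q|: x∈[2,5], y∈[1,2] → 3·1 = 3.
|zone P ∪ zone Q| = 23 − 3 = 20.00.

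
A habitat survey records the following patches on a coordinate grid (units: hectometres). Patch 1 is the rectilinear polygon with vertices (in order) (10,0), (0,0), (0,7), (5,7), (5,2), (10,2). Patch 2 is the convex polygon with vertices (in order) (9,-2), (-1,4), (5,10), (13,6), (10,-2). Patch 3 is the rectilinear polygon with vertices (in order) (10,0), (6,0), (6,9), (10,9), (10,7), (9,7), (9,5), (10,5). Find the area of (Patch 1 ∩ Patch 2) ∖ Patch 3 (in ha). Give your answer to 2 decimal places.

25.37

|Patch 1 ∩ Patch 2| = 33.3667.
|(Patch 1 ∩ Patch 2) ∩ Patch 3| = 8.
|(Patch 1 ∩ Patch 2) ∖ Patch 3| = 33.3667 − 8 = 25.37.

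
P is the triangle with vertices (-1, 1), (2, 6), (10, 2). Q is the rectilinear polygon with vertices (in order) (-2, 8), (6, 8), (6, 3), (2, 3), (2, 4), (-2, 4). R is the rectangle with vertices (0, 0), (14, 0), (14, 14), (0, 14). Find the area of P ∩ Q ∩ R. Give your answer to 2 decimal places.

9.20

The intersection is the polygon with vertices (6,4), (6,3), (2,3), (2,4), (0.8,4), (2,6).
By the shoelace formula its area is 9.20.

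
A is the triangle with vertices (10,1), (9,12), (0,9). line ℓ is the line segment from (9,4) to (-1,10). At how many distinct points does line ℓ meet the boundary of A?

1

The segment meets the boundary at (0.429,9.143).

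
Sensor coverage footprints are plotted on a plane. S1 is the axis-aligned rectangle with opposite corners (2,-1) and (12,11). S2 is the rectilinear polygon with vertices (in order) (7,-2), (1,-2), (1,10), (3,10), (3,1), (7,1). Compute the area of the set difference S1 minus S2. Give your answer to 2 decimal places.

101.00

|S1| = 120, |S1∩S2| = 19.
|S1 ∖ S2| = |S1| − |S1∩S2| = 120 − 19 = 101.00.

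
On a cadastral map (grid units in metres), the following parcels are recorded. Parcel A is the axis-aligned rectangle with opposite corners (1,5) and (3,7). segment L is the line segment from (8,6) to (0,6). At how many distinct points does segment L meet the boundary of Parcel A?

2

The segment meets the boundary at (1,6), (3,6).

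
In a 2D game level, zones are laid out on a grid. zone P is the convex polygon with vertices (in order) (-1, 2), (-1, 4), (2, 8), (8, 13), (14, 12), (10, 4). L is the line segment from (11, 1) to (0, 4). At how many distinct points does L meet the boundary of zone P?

The segment meets the boundary at (4,2.909).

1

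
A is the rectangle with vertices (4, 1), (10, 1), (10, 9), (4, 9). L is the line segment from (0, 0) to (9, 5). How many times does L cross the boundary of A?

1

The segment meets the boundary at (4,2.222).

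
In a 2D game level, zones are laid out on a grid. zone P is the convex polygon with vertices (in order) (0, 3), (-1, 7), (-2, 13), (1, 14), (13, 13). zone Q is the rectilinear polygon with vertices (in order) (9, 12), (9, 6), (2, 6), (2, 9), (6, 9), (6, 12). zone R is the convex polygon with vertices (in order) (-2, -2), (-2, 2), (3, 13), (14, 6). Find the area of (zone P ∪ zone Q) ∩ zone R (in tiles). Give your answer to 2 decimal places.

The region (zone P ∪ zone Q) ∩ zone R is the polygon with vertices (9,6), (3.9,6), (0,3), (-0.548,5.194), (3,13), (9,9.182).
By the shoelace formula its area is 48.43.

48.43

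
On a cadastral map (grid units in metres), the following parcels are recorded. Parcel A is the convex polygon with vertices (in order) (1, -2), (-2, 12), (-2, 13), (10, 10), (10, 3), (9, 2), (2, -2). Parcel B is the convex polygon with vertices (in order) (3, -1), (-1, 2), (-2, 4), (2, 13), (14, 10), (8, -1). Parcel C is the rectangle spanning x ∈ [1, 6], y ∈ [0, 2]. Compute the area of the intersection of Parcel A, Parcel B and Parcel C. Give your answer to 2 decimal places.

The intersection is the polygon with vertices (5.5,0), (1.667,0), (1,0.5), (1,2), (6,2), (6,0.286).
By the shoelace formula its area is 9.76.

9.76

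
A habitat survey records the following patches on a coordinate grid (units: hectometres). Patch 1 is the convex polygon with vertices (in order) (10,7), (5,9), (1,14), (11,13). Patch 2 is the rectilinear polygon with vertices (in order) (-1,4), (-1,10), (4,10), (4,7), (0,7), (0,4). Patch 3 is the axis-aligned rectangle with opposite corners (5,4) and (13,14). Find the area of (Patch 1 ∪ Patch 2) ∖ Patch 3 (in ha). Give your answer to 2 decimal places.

|Patch 1 ∪ Patch 2| = 57.
|(Patch 1 ∪ Patch 2) ∩ Patch 3| = 29.8.
|(Patch 1 ∪ Patch 2) ∖ Patch 3| = 57 − 29.8 = 27.20.

27.20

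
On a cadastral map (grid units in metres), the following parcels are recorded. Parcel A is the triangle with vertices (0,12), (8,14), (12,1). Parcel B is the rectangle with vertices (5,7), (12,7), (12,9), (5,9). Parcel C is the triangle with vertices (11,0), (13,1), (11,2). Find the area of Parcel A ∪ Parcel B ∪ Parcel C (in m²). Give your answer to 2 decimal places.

62.16

By inclusion–exclusion:
Individual areas: |Parcel A| = 56, |Parcel B| = 14, |Parcel C| = 2.
|Parcel A∩Parcel B| = 9.5976.
|Parcel A∩Parcel C| = 0.2462.
|Parcel B∩Parcel C| = 0.
|Parcel A∩Parcel B∩Parcel C| = 0.
|Parcel A ∪ Parcel B ∪ Parcel C| = 72 − 9.8438 + 0 = 62.16.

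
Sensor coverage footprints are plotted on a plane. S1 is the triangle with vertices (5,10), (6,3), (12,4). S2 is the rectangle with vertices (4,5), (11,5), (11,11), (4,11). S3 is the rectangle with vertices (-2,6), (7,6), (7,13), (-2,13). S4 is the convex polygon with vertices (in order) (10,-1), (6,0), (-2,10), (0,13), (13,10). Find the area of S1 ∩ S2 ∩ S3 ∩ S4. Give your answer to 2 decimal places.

The intersection is the polygon with vertices (7,6), (5.571,6), (5,10), (7,8.286).
By the shoelace formula its area is 5.14.

5.14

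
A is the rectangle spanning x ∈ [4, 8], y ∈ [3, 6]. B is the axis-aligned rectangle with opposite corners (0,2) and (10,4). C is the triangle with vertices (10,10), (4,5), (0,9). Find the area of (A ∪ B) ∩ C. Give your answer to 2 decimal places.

The region (A ∪ B) ∩ C is the polygon with vertices (5.2,6), (4,5), (4,6).
By the shoelace formula its area is 0.60.

0.60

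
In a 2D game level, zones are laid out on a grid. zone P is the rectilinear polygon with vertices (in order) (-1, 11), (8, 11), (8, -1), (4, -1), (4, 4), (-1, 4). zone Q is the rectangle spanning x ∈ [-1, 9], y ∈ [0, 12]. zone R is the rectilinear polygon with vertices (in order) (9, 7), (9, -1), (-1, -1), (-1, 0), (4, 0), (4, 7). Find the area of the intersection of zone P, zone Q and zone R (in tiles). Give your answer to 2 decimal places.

28.00

The intersection is the polygon with vertices (8,0), (4,0), (4,4), (4,7), (8,7).
By the shoelace formula its area is 28.00.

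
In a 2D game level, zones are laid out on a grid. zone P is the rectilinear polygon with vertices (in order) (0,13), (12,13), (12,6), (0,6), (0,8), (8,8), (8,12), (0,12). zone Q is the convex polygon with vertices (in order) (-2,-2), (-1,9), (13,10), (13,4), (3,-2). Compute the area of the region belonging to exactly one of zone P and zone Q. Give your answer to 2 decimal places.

126.21

|zone P| = 52, |zone Q| = 136.5, |zone P∩zone Q| = 31.1429.
|zone P △ zone Q| = |zone P| + |zone Q| − 2·|zone P∩zone Q| = 52 + 136.5 − 62.2857 = 126.21.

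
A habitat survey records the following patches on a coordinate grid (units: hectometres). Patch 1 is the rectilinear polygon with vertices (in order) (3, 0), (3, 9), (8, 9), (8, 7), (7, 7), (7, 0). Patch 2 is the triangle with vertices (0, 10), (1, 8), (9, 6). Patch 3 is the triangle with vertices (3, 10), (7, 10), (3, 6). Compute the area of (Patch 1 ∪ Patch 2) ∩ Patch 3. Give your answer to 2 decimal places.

4.50

The region (Patch 1 ∪ Patch 2) ∩ Patch 3 is the polygon with vertices (3,9), (6,9), (3,6), (3,7.5), (3,8.667).
By the shoelace formula its area is 4.50.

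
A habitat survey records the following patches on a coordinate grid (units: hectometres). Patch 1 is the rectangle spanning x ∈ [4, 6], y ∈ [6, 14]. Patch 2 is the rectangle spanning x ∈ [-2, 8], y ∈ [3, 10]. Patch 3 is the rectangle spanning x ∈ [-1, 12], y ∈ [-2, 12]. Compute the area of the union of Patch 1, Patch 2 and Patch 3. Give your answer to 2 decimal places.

By inclusion–exclusion:
Individual areas: |Patch 1| = 16, |Patch 2| = 70, |Patch 3| = 182.
|Patch 1∩Patch 2|: x∈[4,6], y∈[6,10] → 2·4 = 8.
|Patch 1∩Patch 3|: x∈[4,6], y∈[6,12] → 2·6 = 12.
|Patch 2∩Patch 3|: x∈[-1,8], y∈[3,10] → 9·7 = 63.
|Patch 1∩Patch 2∩Patch 3| = 8.
|Patch 1 ∪ Patch 2 ∪ Patch 3| = 268 − 83 + 8 = 193.00.

193.00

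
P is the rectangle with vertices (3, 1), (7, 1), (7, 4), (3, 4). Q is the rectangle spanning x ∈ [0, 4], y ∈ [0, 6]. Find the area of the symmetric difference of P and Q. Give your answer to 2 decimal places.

30.00

|P∩Q|: x∈[3,4], y∈[1,4] → 1·3 = 3.
|P △ Q| = |P| + |Q| − 2·|P∩Q| = 12 + 24 − 6 = 30.00.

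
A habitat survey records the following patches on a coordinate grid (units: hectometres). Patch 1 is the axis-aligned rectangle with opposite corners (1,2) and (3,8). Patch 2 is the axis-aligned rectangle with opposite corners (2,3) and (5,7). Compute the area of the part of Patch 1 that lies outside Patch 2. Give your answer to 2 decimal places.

|Patch 1∩Patch 2|: x∈[2,3], y∈[3,7] → 1·4 = 4.
|Patch 1| = 12.
|Patch 1 ∖ Patch 2| = |Patch 1| − |Patch 1∩Patch 2| = 12 − 4 = 8.00.

8.00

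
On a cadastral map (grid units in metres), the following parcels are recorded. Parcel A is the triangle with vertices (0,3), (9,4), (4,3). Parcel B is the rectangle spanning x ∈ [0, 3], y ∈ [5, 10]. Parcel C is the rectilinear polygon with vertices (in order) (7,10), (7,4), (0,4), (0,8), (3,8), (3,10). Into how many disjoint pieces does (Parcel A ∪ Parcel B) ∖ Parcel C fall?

(Parcel A ∪ Parcel B) ∖ Parcel C splits into 2 disjoint pieces (area 2, area 6).

2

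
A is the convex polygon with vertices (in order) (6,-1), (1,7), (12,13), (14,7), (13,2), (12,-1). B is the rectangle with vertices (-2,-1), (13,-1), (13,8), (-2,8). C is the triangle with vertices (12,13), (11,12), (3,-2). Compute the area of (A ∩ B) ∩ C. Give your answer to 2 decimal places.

1.30

The region (A ∩ B) ∩ C is the polygon with vertices (9,8), (4.776,0.959), (4.731,1.03), (8.714,8).
By the shoelace formula its area is 1.30.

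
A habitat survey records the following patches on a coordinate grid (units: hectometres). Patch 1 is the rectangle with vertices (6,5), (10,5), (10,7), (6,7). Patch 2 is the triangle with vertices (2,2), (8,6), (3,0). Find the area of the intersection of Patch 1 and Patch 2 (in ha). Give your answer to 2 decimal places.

0.33

The intersection is the polygon with vertices (6.5,5), (8,6), (7.167,5).
By the shoelace formula its area is 0.33.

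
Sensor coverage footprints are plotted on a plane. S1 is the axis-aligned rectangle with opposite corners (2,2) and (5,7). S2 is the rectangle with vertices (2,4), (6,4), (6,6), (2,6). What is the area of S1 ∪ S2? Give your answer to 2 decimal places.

17.00

By inclusion–exclusion:
Individual areas: |S1| = 15, |S2| = 8.
|S1∩S2|: x∈[2,5], y∈[4,6] → 3·2 = 6.
|S1 ∪ S2| = 23 − 6 = 17.00.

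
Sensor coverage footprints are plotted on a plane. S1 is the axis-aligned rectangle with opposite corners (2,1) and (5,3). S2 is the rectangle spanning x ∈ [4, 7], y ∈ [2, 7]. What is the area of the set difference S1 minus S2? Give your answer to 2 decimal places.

5.00

|S1∩S2|: x∈[4,5], y∈[2,3] → 1·1 = 1.
|S1| = 6.
|S1 ∖ S2| = |S1| − |S1∩S2| = 6 − 1 = 5.00.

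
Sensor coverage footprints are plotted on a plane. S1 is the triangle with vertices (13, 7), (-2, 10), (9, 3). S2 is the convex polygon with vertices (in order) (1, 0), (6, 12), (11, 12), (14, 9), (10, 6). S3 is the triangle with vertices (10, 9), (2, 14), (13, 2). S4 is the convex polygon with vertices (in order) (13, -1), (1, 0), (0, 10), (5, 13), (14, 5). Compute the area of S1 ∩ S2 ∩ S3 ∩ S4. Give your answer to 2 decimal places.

3.89

The intersection is the polygon with vertices (9.586,5.724), (7.388,8.122), (10.656,7.469), (10.973,6.73), (10,6).
By the shoelace formula its area is 3.89.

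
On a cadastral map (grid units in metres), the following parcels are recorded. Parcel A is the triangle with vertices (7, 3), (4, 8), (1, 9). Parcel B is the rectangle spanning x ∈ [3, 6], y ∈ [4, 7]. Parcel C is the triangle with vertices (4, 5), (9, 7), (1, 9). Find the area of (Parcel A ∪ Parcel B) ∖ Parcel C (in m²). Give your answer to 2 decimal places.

4.80

|Parcel A ∪ Parcel B| = 12.1333.
|(Parcel A ∪ Parcel B) ∩ Parcel C| = 7.3333.
|(Parcel A ∪ Parcel B) ∖ Parcel C| = 12.1333 − 7.3333 = 4.80.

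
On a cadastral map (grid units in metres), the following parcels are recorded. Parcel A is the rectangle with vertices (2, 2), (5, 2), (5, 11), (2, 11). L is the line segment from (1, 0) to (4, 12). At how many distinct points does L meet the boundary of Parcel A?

2

The segment meets the boundary at (3.75,11), (2,4).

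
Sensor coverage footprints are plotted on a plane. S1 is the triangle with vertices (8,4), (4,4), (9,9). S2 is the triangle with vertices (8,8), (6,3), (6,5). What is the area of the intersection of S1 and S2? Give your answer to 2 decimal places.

1.80

The intersection is the polygon with vertices (6,4), (6,5), (8,8), (6.4,4).
By the shoelace formula its area is 1.80.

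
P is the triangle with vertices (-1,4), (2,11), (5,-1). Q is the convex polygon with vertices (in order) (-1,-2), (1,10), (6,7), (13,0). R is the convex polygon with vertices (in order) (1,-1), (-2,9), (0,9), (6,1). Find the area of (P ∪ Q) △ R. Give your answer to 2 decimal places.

68.60

|P ∪ Q| = 92.0878.
|(P ∪ Q) ∩ R| = 29.7421.
|(P ∪ Q) △ R| = 92.0878 + 36 − 59.4842 = 68.60.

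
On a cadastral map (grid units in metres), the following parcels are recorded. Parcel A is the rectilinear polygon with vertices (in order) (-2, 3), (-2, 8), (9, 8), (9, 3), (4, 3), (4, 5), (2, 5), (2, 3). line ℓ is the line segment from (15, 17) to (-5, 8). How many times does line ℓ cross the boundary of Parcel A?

0

The segment lies entirely outside Parcel A and never meets its boundary.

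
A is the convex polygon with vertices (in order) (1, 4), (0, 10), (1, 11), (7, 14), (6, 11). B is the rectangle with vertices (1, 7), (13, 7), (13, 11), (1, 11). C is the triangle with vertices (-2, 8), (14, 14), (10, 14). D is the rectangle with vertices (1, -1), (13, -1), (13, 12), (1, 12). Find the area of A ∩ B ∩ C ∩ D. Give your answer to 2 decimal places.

2.44

The intersection is the polygon with vertices (4,11), (6,11), (1,9.125), (1,9.5).
By the shoelace formula its area is 2.44.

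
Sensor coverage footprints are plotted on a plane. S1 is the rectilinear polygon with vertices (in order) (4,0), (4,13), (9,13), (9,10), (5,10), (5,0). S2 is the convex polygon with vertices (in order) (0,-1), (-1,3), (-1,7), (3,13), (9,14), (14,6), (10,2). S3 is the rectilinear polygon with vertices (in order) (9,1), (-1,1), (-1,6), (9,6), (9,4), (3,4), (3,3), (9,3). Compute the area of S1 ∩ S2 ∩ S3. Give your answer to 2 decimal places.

4.00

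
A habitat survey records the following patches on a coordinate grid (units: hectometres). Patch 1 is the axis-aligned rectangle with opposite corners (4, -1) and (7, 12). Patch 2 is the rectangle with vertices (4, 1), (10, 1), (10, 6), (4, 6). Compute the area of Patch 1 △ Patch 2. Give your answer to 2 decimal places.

|Patch 1∩Patch 2|: x∈[4,7], y∈[1,6] → 3·5 = 15.
|Patch 1 △ Patch 2| = |Patch 1| + |Patch 2| − 2·|Patch 1∩Patch 2| = 39 + 30 − 30 = 39.00.

39.00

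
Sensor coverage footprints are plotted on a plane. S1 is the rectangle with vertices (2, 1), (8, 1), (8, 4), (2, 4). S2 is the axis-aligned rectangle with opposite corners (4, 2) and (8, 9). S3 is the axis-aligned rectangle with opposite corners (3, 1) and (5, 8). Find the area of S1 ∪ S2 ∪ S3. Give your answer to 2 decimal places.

42.00

By inclusion–exclusion:
Individual areas: |S1| = 18, |S2| = 28, |S3| = 14.
|S1∩S2|: x∈[4,8], y∈[2,4] → 4·2 = 8.
|S1∩S3|: x∈[3,5], y∈[1,4] → 2·3 = 6.
|S2∩S3|: x∈[4,5], y∈[2,8] → 1·6 = 6.
|S1∩S2∩S3| = 2.
|S1 ∪ S2 ∪ S3| = 60 − 20 + 2 = 42.00.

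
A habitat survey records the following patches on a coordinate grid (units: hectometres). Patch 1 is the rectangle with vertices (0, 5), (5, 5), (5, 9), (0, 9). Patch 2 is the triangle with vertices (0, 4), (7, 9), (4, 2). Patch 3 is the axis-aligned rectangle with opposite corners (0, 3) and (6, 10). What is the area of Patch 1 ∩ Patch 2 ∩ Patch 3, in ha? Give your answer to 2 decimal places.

The intersection is the polygon with vertices (1.4,5), (5,7.571), (5,5).
By the shoelace formula its area is 4.63.

4.63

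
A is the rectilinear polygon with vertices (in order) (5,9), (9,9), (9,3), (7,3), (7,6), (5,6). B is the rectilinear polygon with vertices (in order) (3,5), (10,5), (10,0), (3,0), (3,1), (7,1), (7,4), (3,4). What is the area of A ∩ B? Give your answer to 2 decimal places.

The intersection is the polygon with vertices (9,3), (7,3), (7,4), (7,5), (9,5).
By the shoelace formula its area is 4.00.

4.00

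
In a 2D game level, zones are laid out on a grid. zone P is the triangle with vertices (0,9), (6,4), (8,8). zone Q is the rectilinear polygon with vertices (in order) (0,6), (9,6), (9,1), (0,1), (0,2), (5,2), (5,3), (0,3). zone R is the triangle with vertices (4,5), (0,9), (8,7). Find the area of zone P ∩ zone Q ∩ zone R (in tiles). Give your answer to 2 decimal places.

0.90

The intersection is the polygon with vertices (3.6,6), (6,6), (4.5,5.25).
By the shoelace formula its area is 0.90.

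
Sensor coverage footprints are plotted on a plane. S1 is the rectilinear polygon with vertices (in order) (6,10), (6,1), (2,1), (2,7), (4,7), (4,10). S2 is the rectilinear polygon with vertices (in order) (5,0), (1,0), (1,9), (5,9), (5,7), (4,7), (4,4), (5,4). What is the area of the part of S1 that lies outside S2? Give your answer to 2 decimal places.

|S1| = 30, |S1∩S2| = 17.
|S1 ∖ S2| = |S1| − |S1∩S2| = 30 − 17 = 13.00.

13.00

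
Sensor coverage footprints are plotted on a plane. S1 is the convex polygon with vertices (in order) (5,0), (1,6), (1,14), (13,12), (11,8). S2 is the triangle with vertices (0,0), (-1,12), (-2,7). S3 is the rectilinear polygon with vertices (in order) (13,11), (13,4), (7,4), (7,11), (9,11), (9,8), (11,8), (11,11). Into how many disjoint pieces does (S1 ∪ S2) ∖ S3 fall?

(S1 ∪ S2) ∖ S3 splits into 2 disjoint pieces (area 81.75, area 8.5).

2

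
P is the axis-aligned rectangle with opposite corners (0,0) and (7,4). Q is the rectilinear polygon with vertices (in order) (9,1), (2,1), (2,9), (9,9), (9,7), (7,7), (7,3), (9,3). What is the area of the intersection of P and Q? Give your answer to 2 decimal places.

The intersection is the polygon with vertices (7,1), (2,1), (2,4), (7,4), (7,3).
By the shoelace formula its area is 15.00.

15.00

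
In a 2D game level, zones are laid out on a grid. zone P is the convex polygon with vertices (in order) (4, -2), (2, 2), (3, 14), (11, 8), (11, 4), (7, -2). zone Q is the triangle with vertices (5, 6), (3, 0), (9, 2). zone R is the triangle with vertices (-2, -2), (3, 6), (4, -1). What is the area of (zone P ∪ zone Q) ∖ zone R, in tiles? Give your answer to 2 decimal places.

90.81

|zone P ∪ zone Q| = 98.
|(zone P ∪ zone Q) ∩ zone R| = 7.1923.
|(zone P ∪ zone Q) ∖ zone R| = 98 − 7.1923 = 90.81.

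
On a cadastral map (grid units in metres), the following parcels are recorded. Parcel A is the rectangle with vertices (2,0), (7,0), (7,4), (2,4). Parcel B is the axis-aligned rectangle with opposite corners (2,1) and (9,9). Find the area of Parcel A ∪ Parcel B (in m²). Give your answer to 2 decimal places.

61.00

By inclusion–exclusion:
Individual areas: |Parcel A| = 20, |Parcel B| = 56.
|Parcel A∩Parcel B|: x∈[2,7], y∈[1,4] → 5·3 = 15.
|Parcel A ∪ Parcel B| = 76 − 15 = 61.00.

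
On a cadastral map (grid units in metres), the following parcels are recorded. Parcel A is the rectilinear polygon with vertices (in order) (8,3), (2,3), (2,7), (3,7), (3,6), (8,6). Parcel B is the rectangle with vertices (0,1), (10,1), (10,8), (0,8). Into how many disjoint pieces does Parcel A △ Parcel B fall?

Parcel A △ Parcel B is a single connected region.

1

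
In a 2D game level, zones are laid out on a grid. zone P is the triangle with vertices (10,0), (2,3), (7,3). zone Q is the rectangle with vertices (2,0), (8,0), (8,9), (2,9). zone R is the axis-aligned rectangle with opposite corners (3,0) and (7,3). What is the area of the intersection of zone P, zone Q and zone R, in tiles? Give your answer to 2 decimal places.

4.50

The intersection is the polygon with vertices (7,3), (7,1.125), (3,2.625), (3,3).
By the shoelace formula its area is 4.50.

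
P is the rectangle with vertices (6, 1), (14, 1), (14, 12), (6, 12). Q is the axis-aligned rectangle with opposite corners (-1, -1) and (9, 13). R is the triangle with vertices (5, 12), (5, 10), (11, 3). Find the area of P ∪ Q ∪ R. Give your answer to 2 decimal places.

195.00

By inclusion–exclusion:
Individual areas: |P| = 88, |Q| = 140, |R| = 6.
|P∩Q|: x∈[6,9], y∈[1,12] → 3·11 = 33.
|P∩R| = 4.1667.
|Q∩R| = 5.3333.
|P∩Q∩R| = 3.5.
|P ∪ Q ∪ R| = 234 − 42.5 + 3.5 = 195.00.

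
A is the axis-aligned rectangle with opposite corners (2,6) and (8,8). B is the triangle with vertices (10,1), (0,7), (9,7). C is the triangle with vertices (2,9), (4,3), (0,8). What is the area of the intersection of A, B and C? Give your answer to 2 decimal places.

0.83

The intersection is the polygon with vertices (2,6), (2,7), (2.667,7), (3,6).
By the shoelace formula its area is 0.83.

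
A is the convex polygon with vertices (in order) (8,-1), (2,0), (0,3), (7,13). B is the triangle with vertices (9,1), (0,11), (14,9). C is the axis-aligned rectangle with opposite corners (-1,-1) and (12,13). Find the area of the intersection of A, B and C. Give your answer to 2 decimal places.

19.34

The intersection is the polygon with vertices (7.216,9.969), (7.759,2.379), (3.15,7.5), (5.091,10.273).
By the shoelace formula its area is 19.34.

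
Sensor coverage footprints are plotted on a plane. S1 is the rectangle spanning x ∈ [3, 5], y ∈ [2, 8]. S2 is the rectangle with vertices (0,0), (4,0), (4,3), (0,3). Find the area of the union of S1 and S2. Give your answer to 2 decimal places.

By inclusion–exclusion:
Individual areas: |S1| = 12, |S2| = 12.
|S1∩S2|: x∈[3,4], y∈[2,3] → 1·1 = 1.
|S1 ∪ S2| = 24 − 1 = 23.00.

23.00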